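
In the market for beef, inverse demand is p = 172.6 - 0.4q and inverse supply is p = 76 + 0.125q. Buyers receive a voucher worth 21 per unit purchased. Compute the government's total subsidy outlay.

Government cost = 4704

Pre-subsidy: 172.6 - 0.4q = 76 + 0.125q gives q* = 184 and p* = 99.
With the rebate, buyers effectively pay pb = ps − 21, where ps is the price sellers receive.
On the curves, pb = 172.6 - 0.4q and ps = 76 + 0.125q; the wedge ps − pb = 21 gives 76 + 0.125q − (172.6 - 0.4q) = 21, so q' = 224.
Then pb = 172.6 − 0.4·224 = 83 and ps = 76 + 0.125·224 = 104.
Government outlay = subsidy × quantity = 21 × 224 = 4704.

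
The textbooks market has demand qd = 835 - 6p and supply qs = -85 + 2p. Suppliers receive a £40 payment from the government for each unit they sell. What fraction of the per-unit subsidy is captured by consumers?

Pre-subsidy: 835 - 6p = -85 + 2p gives p* = 115, q* = 145.
With the subsidy, sellers receive ps = pb + 40 for each unit, where pb is the price buyers pay.
Supply in terms of pb becomes qs = -85 + 2(pb + 40) = -5 + 2pb. Setting this equal to demand: 835 - 6pb = -5 + 2pb, so pb = 105.
Sellers receive ps = 105 + 40 = 145; q' = 835 − 6·105 = 205.
Buyers' price falls by p* − pb = 115 − 105 = 10; sellers' price rises by ps − p* = 145 − 115 = 30.
So consumers capture 10/40 = 0.25 of each unit of subsidy.

Consumer share = 0.25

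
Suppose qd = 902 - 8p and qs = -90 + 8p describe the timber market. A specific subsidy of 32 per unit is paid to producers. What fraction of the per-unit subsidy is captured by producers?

Producer share = 0.5

Pre-subsidy: 902 - 8p = -90 + 8p gives p* = 62, q* = 406.
With the subsidy, sellers receive ps = pb + 32 for each unit, where pb is the price buyers pay.
Supply in terms of pb becomes qs = -90 + 8(pb + 32) = 166 + 8pb. Setting this equal to demand: 902 - 8pb = 166 + 8pb, so pb = 46.
Sellers receive ps = 46 + 32 = 78; q' = 902 − 8·46 = 534.
Buyers' price falls by p* − pb = 62 − 46 = 16; sellers' price rises by ps − p* = 78 − 62 = 16.
So producers capture 16/32 = 0.5 of each unit of subsidy.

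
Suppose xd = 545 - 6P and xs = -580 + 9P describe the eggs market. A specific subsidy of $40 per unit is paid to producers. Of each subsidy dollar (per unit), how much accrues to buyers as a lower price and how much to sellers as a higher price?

Buyers gain $24 per unit; sellers gain $16 per unit

Pre-subsidy: 545 - 6P = -580 + 9P gives P* = 75, x* = 95.
With the subsidy, sellers receive Ps = Pb + 40 for each unit, where Pb is the price buyers pay.
Supply in terms of Pb becomes xs = -580 + 9(Pb + 40) = -220 + 9Pb. Setting this equal to demand: 545 - 6Pb = -220 + 9Pb, so Pb = 51.
Sellers receive Ps = 51 + 40 = 91; x' = 545 − 6·51 = 239.
Buyers' price falls by P* − Pb = 75 − 51 = 24; sellers' price rises by Ps − P* = 91 − 75 = 16.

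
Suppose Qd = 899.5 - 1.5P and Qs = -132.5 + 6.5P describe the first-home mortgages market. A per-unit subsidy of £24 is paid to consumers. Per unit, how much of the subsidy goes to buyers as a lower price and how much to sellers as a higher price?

Pre-subsidy: 899.5 - 1.5P = -132.5 + 6.5P gives P* = 129, Q* = 706.
With the rebate, buyers effectively pay Pb = Ps − 24, where Ps is the price sellers receive.
Demand in terms of Ps becomes Qd = 899.5 − 1.5(Ps − 24) = 935.5 - 1.5Ps. Setting this equal to supply: 935.5 - 1.5Ps = -132.5 + 6.5Ps, so Ps = 133.5.
Buyers pay Pb = 133.5 − 24 = 109.5; Q' = -132.5 + 6.5·133.5 = 735.25.
Buyers' price falls by P* − Pb = 129 − 109.5 = 19.5; sellers' price rises by Ps − P* = 133.5 − 129 = 4.5.

Buyers gain £19.5 per unit; sellers gain £4.5 per unit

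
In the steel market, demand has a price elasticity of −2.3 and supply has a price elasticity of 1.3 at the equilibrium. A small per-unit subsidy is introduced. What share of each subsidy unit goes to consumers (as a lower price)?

For a small subsidy around the equilibrium, the benefit split depends on the relative slopes, which at a point are proportional to the elasticities.
Buyer share = εs/(εs + |εd|) = 1.3/(1.3 + 2.3) = 13/36; seller share = |εd|/(εs + |εd|) = 23/36.

Consumer share = 13/36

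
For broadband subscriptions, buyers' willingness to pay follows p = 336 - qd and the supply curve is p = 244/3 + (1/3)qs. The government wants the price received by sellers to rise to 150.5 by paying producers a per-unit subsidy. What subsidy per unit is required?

Required subsidy s = 22 per unit

At a seller price of 150.5, quantity supplied is -244 + 3·150.5 = 207.5.
Buyers absorb 207.5 only when they pay pb = 336 − 1·207.5 = 128.5.
s = ps − pb = 150.5 − 128.5 = 22.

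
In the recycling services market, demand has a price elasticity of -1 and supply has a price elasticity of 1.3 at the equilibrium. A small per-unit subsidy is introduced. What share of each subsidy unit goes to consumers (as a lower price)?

For a small subsidy around the equilibrium, the benefit split depends on the relative slopes, which at a point are proportional to the elasticities.
Buyer share = εs/(εs + |εd|) = 1.3/(1.3 + 1) = 13/23; seller share = |εd|/(εs + |εd|) = 10/23.

Consumer share = 13/23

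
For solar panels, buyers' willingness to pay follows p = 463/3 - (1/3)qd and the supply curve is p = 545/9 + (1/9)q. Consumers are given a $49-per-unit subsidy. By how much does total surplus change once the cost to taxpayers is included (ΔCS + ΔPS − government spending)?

Net change in total surplus = -$2701.125

Pre-subsidy: 463/3 - (1/3)q = 545/9 + (1/9)q gives q* = 211 and p* = 84.
With the rebate, buyers effectively pay pb = ps − 49, where ps is the price sellers receive.
On the curves, pb = 463/3 - (1/3)q and ps = 545/9 + (1/9)q; the wedge ps − pb = 49 gives 545/9 + (1/9)q − (463/3 - (1/3)q) = 49, so q' = 321.25.
Then pb = 463/3 − (1/3)·321.25 = 47.25 and ps = 545/9 + (1/9)·321.25 = 96.25.
ΔCS = ½(211 + 321.25)(84 − 47.25) = 9780.09375; ΔPS = ½(211 + 321.25)(96.25 − 84) = 3260.03125.
Government spending = 49 × 321.25 = 15741.25.
Net change = 9780.09375 + 3260.03125 − 15741.25 = -2701.125. The loss equals the DWL triangle ½·49·110.25.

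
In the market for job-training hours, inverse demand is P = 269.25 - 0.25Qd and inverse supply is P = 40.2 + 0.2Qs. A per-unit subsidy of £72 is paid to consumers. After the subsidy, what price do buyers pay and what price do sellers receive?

Pre-subsidy: 269.25 - 0.25Q = 40.2 + 0.2Q gives Q* = 509 and P* = 142.
With the rebate, buyers effectively pay Pb = Ps − 72, where Ps is the price sellers receive.
On the curves, Pb = 269.25 - 0.25Q and Ps = 40.2 + 0.2Q; the wedge Ps − Pb = 72 gives 40.2 + 0.2Q − (269.25 - 0.25Q) = 72, so Q' = 669.
Then Pb = 269.25 − 0.25·669 = 102 and Ps = 40.2 + 0.2·669 = 174.

Buyers pay £102; sellers receive £174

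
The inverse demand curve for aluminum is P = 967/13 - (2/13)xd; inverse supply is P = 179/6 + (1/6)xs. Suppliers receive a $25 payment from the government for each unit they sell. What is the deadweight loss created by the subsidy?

Deadweight loss = $975

Pre-subsidy: 967/13 - (2/13)x = 179/6 + (1/6)x gives x* = 139 and P* = 53.
With the subsidy, sellers receive Ps = Pb + 25 for each unit, where Pb is the price buyers pay.
On the curves, Pb = 967/13 - (2/13)x and Ps = 179/6 + (1/6)x; the wedge Ps − Pb = 25 gives 179/6 + (1/6)x − (967/13 - (2/13)x) = 25, so x' = 217.
Then Pb = 967/13 − (2/13)·217 = 41 and Ps = 179/6 + (1/6)·217 = 66.
The subsidy expands output by 217 − 139 = 78 past the efficient level; on those units the gap between marginal cost and willingness to pay runs from 0 up to 25.
DWL = ½ × 25 × 78 = 975.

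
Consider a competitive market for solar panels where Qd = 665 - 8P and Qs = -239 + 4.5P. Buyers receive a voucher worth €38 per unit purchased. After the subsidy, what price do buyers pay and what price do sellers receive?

Pre-subsidy: 665 - 8P = -239 + 4.5P gives P* = 72.32, Q* = 86.44.
With the rebate, buyers effectively pay Pb = Ps − 38, where Ps is the price sellers receive.
Demand in terms of Ps becomes Qd = 665 − 8(Ps − 38) = 969 - 8Ps. Setting this equal to supply: 969 - 8Ps = -239 + 4.5Ps, so Ps = 96.64.
Buyers pay Pb = 96.64 − 38 = 58.64; Q' = -239 + 4.5·96.64 = 195.88.

Buyers pay €58.64; sellers receive €96.64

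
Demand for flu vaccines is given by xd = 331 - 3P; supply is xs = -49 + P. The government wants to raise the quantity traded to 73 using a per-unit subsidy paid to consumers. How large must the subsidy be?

At x = 73, invert demand for the buyer price: Pb = (331 − 73)/3 = 86; invert supply for the seller price: Ps = (73 − (-49))/1 = 122.
The subsidy must fill the gap: s = Ps − Pb = 122 − 86 = 36.

Required subsidy s = 36 per unit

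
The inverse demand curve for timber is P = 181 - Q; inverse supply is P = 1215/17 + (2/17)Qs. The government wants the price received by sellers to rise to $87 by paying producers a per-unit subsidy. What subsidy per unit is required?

Required subsidy s = $38 per unit

At a seller price of 87, quantity supplied is -607.5 + 8.5·87 = 132.
Buyers absorb 132 only when they pay Pb = 181 − 1·132 = 49.
s = Ps − Pb = 87 − 49 = 38.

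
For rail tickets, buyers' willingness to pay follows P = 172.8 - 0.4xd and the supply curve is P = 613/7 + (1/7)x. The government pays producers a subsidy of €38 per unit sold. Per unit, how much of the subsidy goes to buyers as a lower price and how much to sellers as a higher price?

Buyers gain €28 per unit; sellers gain €10 per unit

Pre-subsidy: 172.8 - 0.4x = 613/7 + (1/7)x gives x* = 157 and P* = 110.
With the subsidy, sellers receive Ps = Pb + 38 for each unit, where Pb is the price buyers pay.
On the curves, Pb = 172.8 - 0.4x and Ps = 613/7 + (1/7)x; the wedge Ps − Pb = 38 gives 613/7 + (1/7)x − (172.8 - 0.4x) = 38, so x' = 227.
Then Pb = 172.8 − 0.4·227 = 82 and Ps = 613/7 + (1/7)·227 = 120.
Buyers' price falls by P* − Pb = 110 − 82 = 28; sellers' price rises by Ps − P* = 120 − 110 = 10.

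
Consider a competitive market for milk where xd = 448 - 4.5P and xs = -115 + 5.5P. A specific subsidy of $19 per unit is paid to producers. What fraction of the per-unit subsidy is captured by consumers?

Pre-subsidy: 448 - 4.5P = -115 + 5.5P gives P* = 56.3, x* = 194.65.
With the subsidy, sellers receive Ps = Pb + 19 for each unit, where Pb is the price buyers pay.
Supply in terms of Pb becomes xs = -115 + 5.5(Pb + 19) = -10.5 + 5.5Pb. Setting this equal to demand: 448 - 4.5Pb = -10.5 + 5.5Pb, so Pb = 45.85.
Sellers receive Ps = 45.85 + 19 = 64.85; x' = 448 − 4.5·45.85 = 241.675.
Buyers' price falls by P* − Pb = 56.3 − 45.85 = 10.45; sellers' price rises by Ps − P* = 64.85 − 56.3 = 8.55.
So consumers capture 10.45/19 = 0.55 of each unit of subsidy.

Consumer share = 0.55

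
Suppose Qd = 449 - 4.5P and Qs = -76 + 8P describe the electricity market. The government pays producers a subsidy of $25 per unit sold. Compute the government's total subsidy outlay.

Government cost = $8300

Pre-subsidy: 449 - 4.5P = -76 + 8P gives P* = 42, Q* = 260.
With the subsidy, sellers receive Ps = Pb + 25 for each unit, where Pb is the price buyers pay.
Supply in terms of Pb becomes Qs = -76 + 8(Pb + 25) = 124 + 8Pb. Setting this equal to demand: 449 - 4.5Pb = 124 + 8Pb, so Pb = 26.
Sellers receive Ps = 26 + 25 = 51; Q' = 449 − 4.5·26 = 332.
Government outlay = subsidy × quantity = 25 × 332 = 8300.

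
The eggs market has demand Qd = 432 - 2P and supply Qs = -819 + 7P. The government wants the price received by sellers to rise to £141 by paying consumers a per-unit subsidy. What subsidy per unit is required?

Required subsidy s = £9 per unit

At a seller price of 141, quantity supplied is -819 + 7·141 = 168.
Buyers absorb 168 only when they pay Pb with 432 − 2·Pb = 168, i.e. Pb = 132.
s = Ps − Pb = 141 − 132 = 9.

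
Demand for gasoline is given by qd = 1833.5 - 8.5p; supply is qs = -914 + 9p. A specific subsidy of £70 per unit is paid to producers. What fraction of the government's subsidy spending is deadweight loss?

DWL / government spending = 153/805

Pre-subsidy: 1833.5 - 8.5p = -914 + 9p gives p* = 157, q* = 499.
With the subsidy, sellers receive ps = pb + 70 for each unit, where pb is the price buyers pay.
Supply in terms of pb becomes qs = -914 + 9(pb + 70) = -284 + 9pb. Setting this equal to demand: 1833.5 - 8.5pb = -284 + 9pb, so pb = 121.
Sellers receive ps = 121 + 70 = 191; q' = 1833.5 − 8.5·121 = 805.
ΔCS = ½(499 + 805)(157 − 121) = 23472; ΔPS = ½(499 + 805)(191 − 157) = 22168.
Government spending = 70 × 805 = 56350.
DWL = ½ × 70 × (805 − 499) = 10710; fraction = 10710 / 56350 = 153/805.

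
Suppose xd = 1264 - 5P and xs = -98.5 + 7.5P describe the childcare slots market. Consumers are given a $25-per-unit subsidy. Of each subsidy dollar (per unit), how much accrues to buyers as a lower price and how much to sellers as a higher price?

Pre-subsidy: 1264 - 5P = -98.5 + 7.5P gives P* = 109, x* = 719.
With the rebate, buyers effectively pay Pb = Ps − 25, where Ps is the price sellers receive.
Demand in terms of Ps becomes xd = 1264 − 5(Ps − 25) = 1389 - 5Ps. Setting this equal to supply: 1389 - 5Ps = -98.5 + 7.5Ps, so Ps = 119.
Buyers pay Pb = 119 − 25 = 94; x' = -98.5 + 7.5·119 = 794.
Buyers' price falls by P* − Pb = 109 − 94 = 15; sellers' price rises by Ps − P* = 119 − 109 = 10.

Buyers gain $15 per unit; sellers gain $10 per unit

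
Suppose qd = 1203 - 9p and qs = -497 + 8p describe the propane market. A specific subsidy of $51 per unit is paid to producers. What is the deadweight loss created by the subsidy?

Deadweight loss = $5508

Pre-subsidy: 1203 - 9p = -497 + 8p gives p* = 100, q* = 303.
With the subsidy, sellers receive ps = pb + 51 for each unit, where pb is the price buyers pay.
Supply in terms of pb becomes qs = -497 + 8(pb + 51) = -89 + 8pb. Setting this equal to demand: 1203 - 9pb = -89 + 8pb, so pb = 76.
Sellers receive ps = 76 + 51 = 127; q' = 1203 − 9·76 = 519.
The subsidy expands output by 519 − 303 = 216 past the efficient level; on those units the gap between marginal cost and willingness to pay runs from 0 up to 51.
DWL = ½ × 51 × 216 = 5508.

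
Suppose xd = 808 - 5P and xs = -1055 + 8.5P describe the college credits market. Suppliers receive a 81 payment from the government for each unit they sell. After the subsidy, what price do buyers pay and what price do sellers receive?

Pre-subsidy: 808 - 5P = -1055 + 8.5P gives P* = 138, x* = 118.
With the subsidy, sellers receive Ps = Pb + 81 for each unit, where Pb is the price buyers pay.
Supply in terms of Pb becomes xs = -1055 + 8.5(Pb + 81) = -366.5 + 8.5Pb. Setting this equal to demand: 808 - 5Pb = -366.5 + 8.5Pb, so Pb = 87.
Sellers receive Ps = 87 + 81 = 168; x' = 808 − 5·87 = 373.

Buyers pay 87; sellers receive 168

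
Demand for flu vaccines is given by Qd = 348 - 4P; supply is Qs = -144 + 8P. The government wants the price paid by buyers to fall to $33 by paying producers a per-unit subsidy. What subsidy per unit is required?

At a buyer price of 33, quantity demanded is 348 − 4·33 = 216.
Sellers supply 216 only when they receive Ps with -144 + 8·Ps = 216, i.e. Ps = 45.
s = Ps − Pb = 45 − 33 = 12.

Required subsidy s = $12 per unit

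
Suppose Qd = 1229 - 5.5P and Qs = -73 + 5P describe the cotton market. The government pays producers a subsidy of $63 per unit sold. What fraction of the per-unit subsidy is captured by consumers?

Consumer share = 10/21

Pre-subsidy: 1229 - 5.5P = -73 + 5P gives P* = 124, Q* = 547.
With the subsidy, sellers receive Ps = Pb + 63 for each unit, where Pb is the price buyers pay.
Supply in terms of Pb becomes Qs = -73 + 5(Pb + 63) = 242 + 5Pb. Setting this equal to demand: 1229 - 5.5Pb = 242 + 5Pb, so Pb = 94.
Sellers receive Ps = 94 + 63 = 157; Q' = 1229 − 5.5·94 = 712.
Buyers' price falls by P* − Pb = 124 − 94 = 30; sellers' price rises by Ps − P* = 157 − 124 = 33.
So consumers capture 30/63 = 10/21 of each unit of subsidy.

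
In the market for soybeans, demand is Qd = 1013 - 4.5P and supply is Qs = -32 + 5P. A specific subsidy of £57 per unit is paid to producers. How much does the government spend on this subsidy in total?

Pre-subsidy: 1013 - 4.5P = -32 + 5P gives P* = 110, Q* = 518.
With the subsidy, sellers receive Ps = Pb + 57 for each unit, where Pb is the price buyers pay.
Supply in terms of Pb becomes Qs = -32 + 5(Pb + 57) = 253 + 5Pb. Setting this equal to demand: 1013 - 4.5Pb = 253 + 5Pb, so Pb = 80.
Sellers receive Ps = 80 + 57 = 137; Q' = 1013 − 4.5·80 = 653.
Government outlay = subsidy × quantity = 57 × 653 = 37221.

Government cost = £37221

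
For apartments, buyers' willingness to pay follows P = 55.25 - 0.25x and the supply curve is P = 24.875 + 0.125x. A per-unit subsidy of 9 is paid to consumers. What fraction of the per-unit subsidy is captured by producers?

Producer share = 1/3

Pre-subsidy: 55.25 - 0.25x = 24.875 + 0.125x gives x* = 81 and P* = 35.
With the rebate, buyers effectively pay Pb = Ps − 9, where Ps is the price sellers receive.
On the curves, Pb = 55.25 - 0.25x and Ps = 24.875 + 0.125x; the wedge Ps − Pb = 9 gives 24.875 + 0.125x − (55.25 - 0.25x) = 9, so x' = 105.
Then Pb = 55.25 − 0.25·105 = 29 and Ps = 24.875 + 0.125·105 = 38.
Buyers' price falls by P* − Pb = 35 − 29 = 6; sellers' price rises by Ps − P* = 38 − 35 = 3.
So producers capture 3/9 = 1/3 of each unit of subsidy.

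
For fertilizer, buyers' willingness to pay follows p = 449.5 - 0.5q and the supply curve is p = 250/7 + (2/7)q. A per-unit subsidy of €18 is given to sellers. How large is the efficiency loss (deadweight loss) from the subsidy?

Pre-subsidy: 449.5 - 0.5q = 250/7 + (2/7)q gives q* = 5793/11 and p* = 2048/11.
With the subsidy, sellers receive ps = pb + 18 for each unit, where pb is the price buyers pay.
On the curves, pb = 449.5 - 0.5q and ps = 250/7 + (2/7)q; the wedge ps − pb = 18 gives 250/7 + (2/7)q − (449.5 - 0.5q) = 18, so q' = 6045/11.
Then pb = 449.5 − 0.5·(6045/11) = 1922/11 and ps = 250/7 + (2/7)·(6045/11) = 2120/11.
The subsidy expands output by 6045/11 − 5793/11 = 252/11 past the efficient level; on those units the gap between marginal cost and willingness to pay runs from 0 up to 18.
DWL = ½ × 18 × 252/11 = 2268/11.

Deadweight loss = 2268/11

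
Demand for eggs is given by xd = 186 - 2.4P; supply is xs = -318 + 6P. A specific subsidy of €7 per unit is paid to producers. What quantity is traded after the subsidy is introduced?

Pre-subsidy: 186 - 2.4P = -318 + 6P gives P* = 60, x* = 42.
With the subsidy, sellers receive Ps = Pb + 7 for each unit, where Pb is the price buyers pay.
Supply in terms of Pb becomes xs = -318 + 6(Pb + 7) = -276 + 6Pb. Setting this equal to demand: 186 - 2.4Pb = -276 + 6Pb, so Pb = 55.
Sellers receive Ps = 55 + 7 = 62; x' = 186 − 2.4·55 = 54.

x' = 54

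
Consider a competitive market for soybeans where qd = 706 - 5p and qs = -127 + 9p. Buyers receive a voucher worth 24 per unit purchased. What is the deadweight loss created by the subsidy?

Pre-subsidy: 706 - 5p = -127 + 9p gives p* = 59.5, q* = 408.5.
With the rebate, buyers effectively pay pb = ps − 24, where ps is the price sellers receive.
Demand in terms of ps becomes qd = 706 − 5(ps − 24) = 826 - 5ps. Setting this equal to supply: 826 - 5ps = -127 + 9ps, so ps = 953/14.
Buyers pay pb = 953/14 − 24 = 617/14; q' = -127 + 9·(953/14) = 6799/14.
The subsidy expands output by 6799/14 − 408.5 = 540/7 past the efficient level; on those units the gap between marginal cost and willingness to pay runs from 0 up to 24.
DWL = ½ × 24 × 540/7 = 6480/7.

Deadweight loss = 6480/7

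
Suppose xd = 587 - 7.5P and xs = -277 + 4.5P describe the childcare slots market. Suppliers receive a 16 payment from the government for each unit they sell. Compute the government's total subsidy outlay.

Government cost = 1472

Pre-subsidy: 587 - 7.5P = -277 + 4.5P gives P* = 72, x* = 47.
With the subsidy, sellers receive Ps = Pb + 16 for each unit, where Pb is the price buyers pay.
Supply in terms of Pb becomes xs = -277 + 4.5(Pb + 16) = -205 + 4.5Pb. Setting this equal to demand: 587 - 7.5Pb = -205 + 4.5Pb, so Pb = 66.
Sellers receive Ps = 66 + 16 = 82; x' = 587 − 7.5·66 = 92.
Government outlay = subsidy × quantity = 16 × 92 = 1472.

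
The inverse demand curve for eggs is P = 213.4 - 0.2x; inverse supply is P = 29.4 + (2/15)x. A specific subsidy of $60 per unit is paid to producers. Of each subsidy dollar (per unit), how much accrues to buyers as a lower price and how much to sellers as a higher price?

Buyers gain $36 per unit; sellers gain $24 per unit

Pre-subsidy: 213.4 - 0.2x = 29.4 + (2/15)x gives x* = 552 and P* = 103.
With the subsidy, sellers receive Ps = Pb + 60 for each unit, where Pb is the price buyers pay.
On the curves, Pb = 213.4 - 0.2x and Ps = 29.4 + (2/15)x; the wedge Ps − Pb = 60 gives 29.4 + (2/15)x − (213.4 - 0.2x) = 60, so x' = 732.
Then Pb = 213.4 − 0.2·732 = 67 and Ps = 29.4 + (2/15)·732 = 127.
Buyers' price falls by P* − Pb = 103 − 67 = 36; sellers' price rises by Ps − P* = 127 − 103 = 24.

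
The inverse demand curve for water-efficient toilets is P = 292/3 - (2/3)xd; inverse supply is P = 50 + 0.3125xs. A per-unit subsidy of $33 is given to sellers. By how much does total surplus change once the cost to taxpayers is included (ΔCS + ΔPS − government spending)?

Pre-subsidy: 292/3 - (2/3)x = 50 + 0.3125x gives x* = 2272/47 and P* = 3060/47.
With the subsidy, sellers receive Ps = Pb + 33 for each unit, where Pb is the price buyers pay.
On the curves, Pb = 292/3 - (2/3)x and Ps = 50 + 0.3125x; the wedge Ps − Pb = 33 gives 50 + 0.3125x − (292/3 - (2/3)x) = 33, so x' = 3856/47.
Then Pb = 292/3 − (2/3)·(3856/47) = 2004/47 and Ps = 50 + 0.3125·(3856/47) = 3555/47.
ΔCS = ½(2272/47 + 3856/47)(3060/47 − 2004/47) = 3235584/2209; ΔPS = ½(2272/47 + 3856/47)(3555/47 − 3060/47) = 1516680/2209.
Government spending = 33 × 3856/47 = 127248/47.
Net change = 3235584/2209 + 1516680/2209 − 127248/47 = -26136/47. The loss equals the DWL triangle ½·33·1584/47.

Net change in total surplus = -26136/47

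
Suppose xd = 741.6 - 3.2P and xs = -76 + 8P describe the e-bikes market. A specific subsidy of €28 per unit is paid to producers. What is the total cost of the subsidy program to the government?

Pre-subsidy: 741.6 - 3.2P = -76 + 8P gives P* = 73, x* = 508.
With the subsidy, sellers receive Ps = Pb + 28 for each unit, where Pb is the price buyers pay.
Supply in terms of Pb becomes xs = -76 + 8(Pb + 28) = 148 + 8Pb. Setting this equal to demand: 741.6 - 3.2Pb = 148 + 8Pb, so Pb = 53.
Sellers receive Ps = 53 + 28 = 81; x' = 741.6 − 3.2·53 = 572.
Government outlay = subsidy × quantity = 28 × 572 = 16016.

Government cost = €16016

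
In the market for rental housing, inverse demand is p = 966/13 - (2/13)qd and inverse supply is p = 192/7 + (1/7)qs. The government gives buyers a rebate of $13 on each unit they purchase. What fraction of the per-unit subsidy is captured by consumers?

Pre-subsidy: 966/13 - (2/13)q = 192/7 + (1/7)q gives q* = 158 and p* = 50.
With the rebate, buyers effectively pay pb = ps − 13, where ps is the price sellers receive.
On the curves, pb = 966/13 - (2/13)q and ps = 192/7 + (1/7)q; the wedge ps − pb = 13 gives 192/7 + (1/7)q − (966/13 - (2/13)q) = 13, so q' = 5449/27.
Then pb = 966/13 − (2/13)·(5449/27) = 1168/27 and ps = 192/7 + (1/7)·(5449/27) = 1519/27.
Buyers' price falls by p* − pb = 50 − 1168/27 = 182/27; sellers' price rises by ps − p* = 1519/27 − 50 = 169/27.
So consumers capture (182/27)/13 = 14/27 of each unit of subsidy.

Consumer share = 14/27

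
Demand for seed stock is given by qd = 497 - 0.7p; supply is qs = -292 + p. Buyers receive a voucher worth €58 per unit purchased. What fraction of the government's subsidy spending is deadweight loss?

DWL / government spending = 29/476

Pre-subsidy: 497 - 0.7p = -292 + p gives p* = 7890/17, q* = 2926/17.
With the rebate, buyers effectively pay pb = ps − 58, where ps is the price sellers receive.
Demand in terms of ps becomes qd = 497 − 0.7(ps − 58) = 537.6 - 0.7ps. Setting this equal to supply: 537.6 - 0.7ps = -292 + ps, so ps = 488.
Buyers pay pb = 488 − 58 = 430; q' = -292 + 1·488 = 196.
ΔCS = ½(2926/17 + 196)(7890/17 − 430) = 1814820/289; ΔPS = ½(2926/17 + 196)(488 − 7890/17) = 1270374/289.
Government spending = 58 × 196 = 11368.
DWL = ½ × 58 × (196 − 2926/17) = 11774/17; fraction = (11774/17) / 11368 = 29/476.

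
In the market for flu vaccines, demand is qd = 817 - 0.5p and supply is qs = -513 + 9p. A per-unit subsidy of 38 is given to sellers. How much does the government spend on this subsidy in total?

Pre-subsidy: 817 - 0.5p = -513 + 9p gives p* = 140, q* = 747.
With the subsidy, sellers receive ps = pb + 38 for each unit, where pb is the price buyers pay.
Supply in terms of pb becomes qs = -513 + 9(pb + 38) = -171 + 9pb. Setting this equal to demand: 817 - 0.5pb = -171 + 9pb, so pb = 104.
Sellers receive ps = 104 + 38 = 142; q' = 817 − 0.5·104 = 765.
Government outlay = subsidy × quantity = 38 × 765 = 29070.

Government cost = 29070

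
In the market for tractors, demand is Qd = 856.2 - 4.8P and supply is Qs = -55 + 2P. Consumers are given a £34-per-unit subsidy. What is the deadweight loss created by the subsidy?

Pre-subsidy: 856.2 - 4.8P = -55 + 2P gives P* = 134, Q* = 213.
With the rebate, buyers effectively pay Pb = Ps − 34, where Ps is the price sellers receive.
Demand in terms of Ps becomes Qd = 856.2 − 4.8(Ps − 34) = 1019.4 - 4.8Ps. Setting this equal to supply: 1019.4 - 4.8Ps = -55 + 2Ps, so Ps = 158.
Buyers pay Pb = 158 − 34 = 124; Q' = -55 + 2·158 = 261.
The subsidy expands output by 261 − 213 = 48 past the efficient level; on those units the gap between marginal cost and willingness to pay runs from 0 up to 34.
DWL = ½ × 34 × 48 = 816.

Deadweight loss = £816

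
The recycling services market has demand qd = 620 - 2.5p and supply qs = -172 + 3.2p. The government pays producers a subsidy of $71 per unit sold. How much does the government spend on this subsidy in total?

Government cost = 1506620/57

Pre-subsidy: 620 - 2.5p = -172 + 3.2p gives p* = 2640/19, q* = 5180/19.
With the subsidy, sellers receive ps = pb + 71 for each unit, where pb is the price buyers pay.
Supply in terms of pb becomes qs = -172 + 3.2(pb + 71) = 55.2 + 3.2pb. Setting this equal to demand: 620 - 2.5pb = 55.2 + 3.2pb, so pb = 5648/57.
Sellers receive ps = 5648/57 + 71 = 9695/57; q' = 620 − 2.5·(5648/57) = 21220/57.
Government outlay = subsidy × quantity = 71 × 21220/57 = 1506620/57.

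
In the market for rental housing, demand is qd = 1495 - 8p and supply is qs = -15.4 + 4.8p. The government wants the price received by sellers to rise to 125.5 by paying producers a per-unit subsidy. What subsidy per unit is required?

At a seller price of 125.5, quantity supplied is -15.4 + 4.8·125.5 = 587.
Buyers absorb 587 only when they pay pb with 1495 − 8·pb = 587, i.e. pb = 113.5.
s = ps − pb = 125.5 − 113.5 = 12.

Required subsidy s = 12 per unit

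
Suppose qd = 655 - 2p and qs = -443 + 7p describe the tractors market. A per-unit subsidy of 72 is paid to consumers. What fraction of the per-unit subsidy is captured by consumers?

Pre-subsidy: 655 - 2p = -443 + 7p gives p* = 122, q* = 411.
With the rebate, buyers effectively pay pb = ps − 72, where ps is the price sellers receive.
Demand in terms of ps becomes qd = 655 − 2(ps − 72) = 799 - 2ps. Setting this equal to supply: 799 - 2ps = -443 + 7ps, so ps = 138.
Buyers pay pb = 138 − 72 = 66; q' = -443 + 7·138 = 523.
Buyers' price falls by p* − pb = 122 − 66 = 56; sellers' price rises by ps − p* = 138 − 122 = 16.
So consumers capture 56/72 = 7/9 of each unit of subsidy.

Consumer share = 7/9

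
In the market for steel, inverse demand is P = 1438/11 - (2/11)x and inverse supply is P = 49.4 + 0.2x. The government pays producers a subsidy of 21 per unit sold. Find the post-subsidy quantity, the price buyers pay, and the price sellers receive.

x' = 268; buyers pay 82; sellers receive 103

Pre-subsidy: 1438/11 - (2/11)x = 49.4 + 0.2x gives x* = 213 and P* = 92.
With the subsidy, sellers receive Ps = Pb + 21 for each unit, where Pb is the price buyers pay.
On the curves, Pb = 1438/11 - (2/11)x and Ps = 49.4 + 0.2x; the wedge Ps − Pb = 21 gives 49.4 + 0.2x − (1438/11 - (2/11)x) = 21, so x' = 268.
Then Pb = 1438/11 − (2/11)·268 = 82 and Ps = 49.4 + 0.2·268 = 103.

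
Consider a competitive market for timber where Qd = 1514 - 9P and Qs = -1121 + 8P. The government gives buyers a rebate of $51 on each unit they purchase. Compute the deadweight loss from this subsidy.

Deadweight loss = $5508

Pre-subsidy: 1514 - 9P = -1121 + 8P gives P* = 155, Q* = 119.
With the rebate, buyers effectively pay Pb = Ps − 51, where Ps is the price sellers receive.
Demand in terms of Ps becomes Qd = 1514 − 9(Ps − 51) = 1973 - 9Ps. Setting this equal to supply: 1973 - 9Ps = -1121 + 8Ps, so Ps = 182.
Buyers pay Pb = 182 − 51 = 131; Q' = -1121 + 8·182 = 335.
The subsidy expands output by 335 − 119 = 216 past the efficient level; on those units the gap between marginal cost and willingness to pay runs from 0 up to 51.
DWL = ½ × 51 × 216 = 5508.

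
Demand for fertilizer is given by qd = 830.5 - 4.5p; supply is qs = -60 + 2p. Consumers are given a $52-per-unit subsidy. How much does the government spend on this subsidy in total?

Government cost = $14872

Pre-subsidy: 830.5 - 4.5p = -60 + 2p gives p* = 137, q* = 214.
With the rebate, buyers effectively pay pb = ps − 52, where ps is the price sellers receive.
Demand in terms of ps becomes qd = 830.5 − 4.5(ps − 52) = 1064.5 - 4.5ps. Setting this equal to supply: 1064.5 - 4.5ps = -60 + 2ps, so ps = 173.
Buyers pay pb = 173 − 52 = 121; q' = -60 + 2·173 = 286.
Government outlay = subsidy × quantity = 52 × 286 = 14872.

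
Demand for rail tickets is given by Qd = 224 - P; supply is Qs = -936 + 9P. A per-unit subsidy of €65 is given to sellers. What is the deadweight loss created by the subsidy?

Pre-subsidy: 224 - P = -936 + 9P gives P* = 116, Q* = 108.
With the subsidy, sellers receive Ps = Pb + 65 for each unit, where Pb is the price buyers pay.
Supply in terms of Pb becomes Qs = -936 + 9(Pb + 65) = -351 + 9Pb. Setting this equal to demand: 224 - Pb = -351 + 9Pb, so Pb = 57.5.
Sellers receive Ps = 57.5 + 65 = 122.5; Q' = 224 − 1·57.5 = 166.5.
The subsidy expands output by 166.5 − 108 = 58.5 past the efficient level; on those units the gap between marginal cost and willingness to pay runs from 0 up to 65.
DWL = ½ × 65 × 58.5 = 1901.25.

Deadweight loss = €1901.25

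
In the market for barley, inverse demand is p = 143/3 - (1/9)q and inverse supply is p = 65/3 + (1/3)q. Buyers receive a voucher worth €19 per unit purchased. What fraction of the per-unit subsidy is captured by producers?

Pre-subsidy: 143/3 - (1/9)q = 65/3 + (1/3)q gives q* = 58.5 and p* = 247/6.
With the rebate, buyers effectively pay pb = ps − 19, where ps is the price sellers receive.
On the curves, pb = 143/3 - (1/9)q and ps = 65/3 + (1/3)q; the wedge ps − pb = 19 gives 65/3 + (1/3)q − (143/3 - (1/9)q) = 19, so q' = 101.25.
Then pb = 143/3 − (1/9)·101.25 = 437/12 and ps = 65/3 + (1/3)·101.25 = 665/12.
Buyers' price falls by p* − pb = 247/6 − 437/12 = 4.75; sellers' price rises by ps − p* = 665/12 − 247/6 = 14.25.
So producers capture 14.25/19 = 0.75 of each unit of subsidy.

Producer share = 0.75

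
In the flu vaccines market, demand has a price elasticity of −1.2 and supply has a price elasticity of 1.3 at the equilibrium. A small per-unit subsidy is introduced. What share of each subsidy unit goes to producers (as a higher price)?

Producer share = 0.48

For a small subsidy around the equilibrium, the benefit split depends on the relative slopes, which at a point are proportional to the elasticities.
Buyer share = εs/(εs + |εd|) = 1.3/(1.3 + 1.2) = 0.52; seller share = |εd|/(εs + |εd|) = 0.48.
So producers capture 0.48 of the subsidy.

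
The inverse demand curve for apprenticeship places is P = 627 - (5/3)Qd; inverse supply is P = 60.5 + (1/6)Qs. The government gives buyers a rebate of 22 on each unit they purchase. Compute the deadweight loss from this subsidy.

Pre-subsidy: 627 - (5/3)Q = 60.5 + (1/6)Q gives Q* = 309 and P* = 112.
With the rebate, buyers effectively pay Pb = Ps − 22, where Ps is the price sellers receive.
On the curves, Pb = 627 - (5/3)Q and Ps = 60.5 + (1/6)Q; the wedge Ps − Pb = 22 gives 60.5 + (1/6)Q − (627 - (5/3)Q) = 22, so Q' = 321.
Then Pb = 627 − (5/3)·321 = 92 and Ps = 60.5 + (1/6)·321 = 114.
The subsidy expands output by 321 − 309 = 12 past the efficient level; on those units the gap between marginal cost and willingness to pay runs from 0 up to 22.
DWL = ½ × 22 × 12 = 132.

Deadweight loss = 132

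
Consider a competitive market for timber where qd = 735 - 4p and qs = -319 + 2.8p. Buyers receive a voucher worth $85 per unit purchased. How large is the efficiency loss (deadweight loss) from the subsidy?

Pre-subsidy: 735 - 4p = -319 + 2.8p gives p* = 155, q* = 115.
With the rebate, buyers effectively pay pb = ps − 85, where ps is the price sellers receive.
Demand in terms of ps becomes qd = 735 − 4(ps − 85) = 1075 - 4ps. Setting this equal to supply: 1075 - 4ps = -319 + 2.8ps, so ps = 205.
Buyers pay pb = 205 − 85 = 120; q' = -319 + 2.8·205 = 255.
The subsidy expands output by 255 − 115 = 140 past the efficient level; on those units the gap between marginal cost and willingness to pay runs from 0 up to 85.
DWL = ½ × 85 × 140 = 5950.

Deadweight loss = $5950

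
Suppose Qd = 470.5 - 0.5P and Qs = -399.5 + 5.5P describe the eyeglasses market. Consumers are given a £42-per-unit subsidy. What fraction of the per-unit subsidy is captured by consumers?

Consumer share = 11/12

Pre-subsidy: 470.5 - 0.5P = -399.5 + 5.5P gives P* = 145, Q* = 398.
With the rebate, buyers effectively pay Pb = Ps − 42, where Ps is the price sellers receive.
Demand in terms of Ps becomes Qd = 470.5 − 0.5(Ps − 42) = 491.5 - 0.5Ps. Setting this equal to supply: 491.5 - 0.5Ps = -399.5 + 5.5Ps, so Ps = 148.5.
Buyers pay Pb = 148.5 − 42 = 106.5; Q' = -399.5 + 5.5·148.5 = 417.25.
Buyers' price falls by P* − Pb = 145 − 106.5 = 38.5; sellers' price rises by Ps − P* = 148.5 − 145 = 3.5.
So consumers capture 38.5/42 = 11/12 of each unit of subsidy.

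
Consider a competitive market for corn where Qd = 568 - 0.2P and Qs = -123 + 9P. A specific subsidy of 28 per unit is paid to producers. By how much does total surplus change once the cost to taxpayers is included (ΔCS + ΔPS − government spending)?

Pre-subsidy: 568 - 0.2P = -123 + 9P gives P* = 3455/46, Q* = 25437/46.
With the subsidy, sellers receive Ps = Pb + 28 for each unit, where Pb is the price buyers pay.
Supply in terms of Pb becomes Qs = -123 + 9(Pb + 28) = 129 + 9Pb. Setting this equal to demand: 568 - 0.2Pb = 129 + 9Pb, so Pb = 2195/46.
Sellers receive Ps = 2195/46 + 28 = 3483/46; Q' = 568 − 0.2·(2195/46) = 25689/46.
ΔCS = ½(25437/46 + 25689/46)(3455/46 − 2195/46) = 8052345/529; ΔPS = ½(25437/46 + 25689/46)(3483/46 − 3455/46) = 178941/529.
Government spending = 28 × 25689/46 = 359646/23.
Net change = 8052345/529 + 178941/529 − 359646/23 = -1764/23. The loss equals the DWL triangle ½·28·126/23.

Net change in total surplus = -1764/23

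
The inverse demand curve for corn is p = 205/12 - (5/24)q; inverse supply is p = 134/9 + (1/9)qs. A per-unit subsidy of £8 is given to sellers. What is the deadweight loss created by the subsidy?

Pre-subsidy: 205/12 - (5/24)q = 134/9 + (1/9)q gives q* = 158/23 and p* = 360/23.
With the subsidy, sellers receive ps = pb + 8 for each unit, where pb is the price buyers pay.
On the curves, pb = 205/12 - (5/24)q and ps = 134/9 + (1/9)q; the wedge ps − pb = 8 gives 134/9 + (1/9)q − (205/12 - (5/24)q) = 8, so q' = 734/23.
Then pb = 205/12 − (5/24)·(734/23) = 240/23 and ps = 134/9 + (1/9)·(734/23) = 424/23.
The subsidy expands output by 734/23 − 158/23 = 576/23 past the efficient level; on those units the gap between marginal cost and willingness to pay runs from 0 up to 8.
DWL = ½ × 8 × 576/23 = 2304/23.

Deadweight loss = 2304/23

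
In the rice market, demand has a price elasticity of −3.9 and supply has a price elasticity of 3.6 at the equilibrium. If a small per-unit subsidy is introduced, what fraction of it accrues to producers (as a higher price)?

Producer share = 0.52

For a small subsidy around the equilibrium, the benefit split depends on the relative slopes, which at a point are proportional to the elasticities.
Buyer share = εs/(εs + |εd|) = 3.6/(3.6 + 3.9) = 0.48; seller share = |εd|/(εs + |εd|) = 0.52.
So producers capture 0.52 of the subsidy.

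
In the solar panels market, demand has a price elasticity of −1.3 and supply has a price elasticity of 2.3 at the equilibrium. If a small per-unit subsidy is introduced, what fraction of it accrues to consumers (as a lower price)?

For a small subsidy around the equilibrium, the benefit split depends on the relative slopes, which at a point are proportional to the elasticities.
Buyer share = εs/(εs + |εd|) = 2.3/(2.3 + 1.3) = 23/36; seller share = |εd|/(εs + |εd|) = 13/36.

Consumer share = 23/36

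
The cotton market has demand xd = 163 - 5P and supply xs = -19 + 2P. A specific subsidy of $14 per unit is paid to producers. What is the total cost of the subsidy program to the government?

Pre-subsidy: 163 - 5P = -19 + 2P gives P* = 26, x* = 33.
With the subsidy, sellers receive Ps = Pb + 14 for each unit, where Pb is the price buyers pay.
Supply in terms of Pb becomes xs = -19 + 2(Pb + 14) = 9 + 2Pb. Setting this equal to demand: 163 - 5Pb = 9 + 2Pb, so Pb = 22.
Sellers receive Ps = 22 + 14 = 36; x' = 163 − 5·22 = 53.
Government outlay = subsidy × quantity = 14 × 53 = 742.

Government cost = $742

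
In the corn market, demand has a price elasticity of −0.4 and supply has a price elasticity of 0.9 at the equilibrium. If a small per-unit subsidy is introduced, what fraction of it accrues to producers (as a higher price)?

Producer share = 4/13

For a small subsidy around the equilibrium, the benefit split depends on the relative slopes, which at a point are proportional to the elasticities.
Buyer share = εs/(εs + |εd|) = 0.9/(0.9 + 0.4) = 9/13; seller share = |εd|/(εs + |εd|) = 4/13.
So producers capture 4/13 of the subsidy.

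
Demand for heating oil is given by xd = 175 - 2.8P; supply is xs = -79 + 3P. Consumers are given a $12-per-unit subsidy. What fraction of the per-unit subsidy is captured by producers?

Pre-subsidy: 175 - 2.8P = -79 + 3P gives P* = 1270/29, x* = 1519/29.
With the rebate, buyers effectively pay Pb = Ps − 12, where Ps is the price sellers receive.
Demand in terms of Ps becomes xd = 175 − 2.8(Ps − 12) = 208.6 - 2.8Ps. Setting this equal to supply: 208.6 - 2.8Ps = -79 + 3Ps, so Ps = 1438/29.
Buyers pay Pb = 1438/29 − 12 = 1090/29; x' = -79 + 3·(1438/29) = 2023/29.
Buyers' price falls by P* − Pb = 1270/29 − 1090/29 = 180/29; sellers' price rises by Ps − P* = 1438/29 − 1270/29 = 168/29.
So producers capture (168/29)/12 = 14/29 of each unit of subsidy.

Producer share = 14/29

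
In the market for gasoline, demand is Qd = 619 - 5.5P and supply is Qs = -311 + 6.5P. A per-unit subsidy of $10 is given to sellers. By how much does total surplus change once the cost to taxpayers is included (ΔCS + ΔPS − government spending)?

Net change in total surplus = -3575/24

Pre-subsidy: 619 - 5.5P = -311 + 6.5P gives P* = 77.5, Q* = 192.75.
With the subsidy, sellers receive Ps = Pb + 10 for each unit, where Pb is the price buyers pay.
Supply in terms of Pb becomes Qs = -311 + 6.5(Pb + 10) = -246 + 6.5Pb. Setting this equal to demand: 619 - 5.5Pb = -246 + 6.5Pb, so Pb = 865/12.
Sellers receive Ps = 865/12 + 10 = 985/12; Q' = 619 − 5.5·(865/12) = 5341/24.
ΔCS = ½(192.75 + 5341/24)(77.5 − 865/12) = 647855/576; ΔPS = ½(192.75 + 5341/24)(985/12 − 77.5) = 548185/576.
Government spending = 10 × 5341/24 = 26705/12.
Net change = 647855/576 + 548185/576 − 26705/12 = -3575/24. The loss equals the DWL triangle ½·10·715/24.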